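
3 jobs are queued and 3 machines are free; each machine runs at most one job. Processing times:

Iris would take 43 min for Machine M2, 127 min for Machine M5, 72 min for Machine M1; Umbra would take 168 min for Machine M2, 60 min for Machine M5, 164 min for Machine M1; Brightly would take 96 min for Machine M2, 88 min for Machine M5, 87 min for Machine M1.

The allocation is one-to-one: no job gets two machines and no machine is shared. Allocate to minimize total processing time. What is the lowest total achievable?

Optimal: Iris→Machine M2 (43 min), Umbra→Machine M5 (60 min), Brightly→Machine M1 (87 min) — total 43+60+87 = 190 min.
Swapping Iris↔Umbra (Iris→Machine M5 127 min, Umbra→Machine M2 168 min) adds 192.
Every other assignment is strictly worse.

Minimum total: 190 min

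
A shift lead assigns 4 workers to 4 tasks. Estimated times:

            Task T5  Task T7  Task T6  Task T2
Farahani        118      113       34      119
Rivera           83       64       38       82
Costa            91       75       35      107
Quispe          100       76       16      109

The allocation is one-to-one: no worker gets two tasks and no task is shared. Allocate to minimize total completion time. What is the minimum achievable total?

Treat this as an assignment problem: match each worker to one task.
Optimal: Farahani→Task T6 (34 min), Rivera→Task T2 (82 min), Costa→Task T5 (91 min), Quispe→Task T7 (76 min) — total 34+82+91+76 = 283 min.
Row-greedy (each worker in turn takes its cheapest remaining task) gives 298 min, worse by 15.
Next-best assignment: Farahani→Task T2, Rivera→Task T7, Costa→Task T5, Quispe→Task T6 = 290 min.
Swapping Costa↔Farahani (Costa→Task T6 35 min, Farahani→Task T5 118 min) adds 28.

Minimum total: 283 min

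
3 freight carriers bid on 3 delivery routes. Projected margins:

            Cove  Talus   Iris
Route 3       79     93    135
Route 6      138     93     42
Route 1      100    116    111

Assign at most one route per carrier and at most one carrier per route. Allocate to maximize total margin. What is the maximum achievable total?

Optimal: Cove→Route 6 ($138k), Talus→Route 1 ($116k), Iris→Route 3 ($135k) — total 138+116+135 = $389k.
Next-best assignment: Cove→Route 6, Talus→Route 3, Iris→Route 1 = $342k.

Maximum total: $389k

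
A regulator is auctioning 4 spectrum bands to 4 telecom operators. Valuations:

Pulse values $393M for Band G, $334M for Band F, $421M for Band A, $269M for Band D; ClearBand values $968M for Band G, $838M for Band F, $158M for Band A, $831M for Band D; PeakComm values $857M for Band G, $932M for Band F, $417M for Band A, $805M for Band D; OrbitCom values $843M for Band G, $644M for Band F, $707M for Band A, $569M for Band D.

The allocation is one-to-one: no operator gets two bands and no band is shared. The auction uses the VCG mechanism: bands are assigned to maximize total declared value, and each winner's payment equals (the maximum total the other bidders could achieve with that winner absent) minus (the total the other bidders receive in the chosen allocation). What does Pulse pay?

Efficient allocation: Pulse→Band A ($421M), ClearBand→Band D ($831M), PeakComm→Band F ($932M), OrbitCom→Band G ($843M); total welfare W = $3027M.
Pulse receives Band A at value $421M, so the others get W − 421 = $2606M.
Without Pulse: best allocation of the remaining 3 bidders over all 4 bands is ClearBand→Band G ($968M), PeakComm→Band F ($932M), OrbitCom→Band A ($707M), total $2607M.
VCG payment = (others' best without Pulse) − (others' welfare with Pulse) = 2607 − 2606 = $1M.

Pulse pays $1M.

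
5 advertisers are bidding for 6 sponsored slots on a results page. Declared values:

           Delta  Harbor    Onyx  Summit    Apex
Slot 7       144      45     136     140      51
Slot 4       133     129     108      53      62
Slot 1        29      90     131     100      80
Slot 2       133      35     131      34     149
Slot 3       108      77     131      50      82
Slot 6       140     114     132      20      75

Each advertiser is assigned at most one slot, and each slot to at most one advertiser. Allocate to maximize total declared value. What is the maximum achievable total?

Treat this as an assignment problem: match each advertiser to one slot.
Optimal: Delta→Slot 6 ($140), Harbor→Slot 4 ($129), Onyx→Slot 1 ($131), Summit→Slot 7 ($140), Apex→Slot 2 ($149) — total 140+129+131+140+149 = $689.
Max-entry greedy (repeatedly take the single best remaining cell) gives $654, worse by 35.
Swapping Onyx↔Harbor (Onyx→Slot 4 $108, Harbor→Slot 1 $90) loses 62.

Maximum total: $689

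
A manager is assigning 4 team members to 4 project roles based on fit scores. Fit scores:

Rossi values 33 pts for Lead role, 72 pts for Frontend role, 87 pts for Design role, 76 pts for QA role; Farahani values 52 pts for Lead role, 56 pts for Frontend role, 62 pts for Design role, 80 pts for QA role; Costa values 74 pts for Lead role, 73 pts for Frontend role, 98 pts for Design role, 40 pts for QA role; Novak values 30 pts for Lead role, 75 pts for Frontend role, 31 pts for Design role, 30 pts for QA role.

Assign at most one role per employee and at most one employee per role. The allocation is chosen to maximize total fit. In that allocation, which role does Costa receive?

This is a one-to-one assignment (maximum-weight bipartite matching).
Optimal: Rossi→Design role (87 pts), Farahani→QA role (80 pts), Costa→Lead role (74 pts), Novak→Frontend role (75 pts) — total 87+80+74+75 = 316 pts.
Max-entry greedy (repeatedly take the single best remaining cell) gives 286 pts, worse by 30.
Next-best assignment: Rossi→QA role, Farahani→Lead role, Costa→Design role, Novak→Frontend role = 301 pts.
Checked against all permutations: 316 pts is optimal.
Costa's own top role is Design role (98 pts), but forcing Costa→Design role and reassigning the rest optimally gives only 301 pts — worse by 15.

Costa receives Lead role.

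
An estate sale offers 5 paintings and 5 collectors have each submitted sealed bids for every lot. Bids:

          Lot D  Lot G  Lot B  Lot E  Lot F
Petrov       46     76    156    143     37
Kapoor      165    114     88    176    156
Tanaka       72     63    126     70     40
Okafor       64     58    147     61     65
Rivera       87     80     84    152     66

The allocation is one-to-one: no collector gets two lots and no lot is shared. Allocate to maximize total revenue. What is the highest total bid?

Optimal: Petrov→Lot G ($76), Kapoor→Lot F ($156), Tanaka→Lot D ($72), Okafor→Lot B ($147), Rivera→Lot E ($152) — total 76+156+72+147+152 = $603.
Max-entry greedy (repeatedly take the single best remaining cell) gives $547, worse by 56.
Next-best assignment: Petrov→Lot B, Kapoor→Lot D, Tanaka→Lot G, Okafor→Lot F, Rivera→Lot E = $601.

Maximum total: $603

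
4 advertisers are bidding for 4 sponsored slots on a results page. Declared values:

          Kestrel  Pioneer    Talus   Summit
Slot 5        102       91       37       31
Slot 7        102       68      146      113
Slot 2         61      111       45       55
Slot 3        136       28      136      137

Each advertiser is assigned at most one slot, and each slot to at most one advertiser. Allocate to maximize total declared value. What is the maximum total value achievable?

Maximum total: $496

Optimal: Kestrel→Slot 5 ($102), Pioneer→Slot 2 ($111), Talus→Slot 7 ($146), Summit→Slot 3 ($137) — total 102+111+146+137 = $496.
Row-greedy (each advertiser in turn takes its best remaining slot) gives $424, worse by 72.
Next-best assignment: Kestrel→Slot 5, Pioneer→Slot 2, Talus→Slot 3, Summit→Slot 7 = $462.
Every other assignment is strictly worse.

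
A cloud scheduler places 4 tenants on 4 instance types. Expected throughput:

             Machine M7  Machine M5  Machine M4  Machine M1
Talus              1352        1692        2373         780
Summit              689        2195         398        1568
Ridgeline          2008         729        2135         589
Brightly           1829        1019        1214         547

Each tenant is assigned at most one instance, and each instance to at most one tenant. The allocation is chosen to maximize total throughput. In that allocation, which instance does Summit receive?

Optimal: Talus→Machine M5 (1692 ops/s), Summit→Machine M1 (1568 ops/s), Ridgeline→Machine M4 (2135 ops/s), Brightly→Machine M7 (1829 ops/s) — total 1692+1568+2135+1829 = 7224 ops/s.
Column-greedy (each instance in turn goes to its best remaining tenant) gives 7123 ops/s, worse by 101.
Swapping Brightly↔Talus (Brightly→Machine M5 1019 ops/s, Talus→Machine M7 1352 ops/s) loses 1150.
Summit's own top instance is Machine M5 (2195 ops/s), but forcing Summit→Machine M5 and reassigning the rest optimally gives only 7123 ops/s — worse by 101.

Summit receives Machine M1.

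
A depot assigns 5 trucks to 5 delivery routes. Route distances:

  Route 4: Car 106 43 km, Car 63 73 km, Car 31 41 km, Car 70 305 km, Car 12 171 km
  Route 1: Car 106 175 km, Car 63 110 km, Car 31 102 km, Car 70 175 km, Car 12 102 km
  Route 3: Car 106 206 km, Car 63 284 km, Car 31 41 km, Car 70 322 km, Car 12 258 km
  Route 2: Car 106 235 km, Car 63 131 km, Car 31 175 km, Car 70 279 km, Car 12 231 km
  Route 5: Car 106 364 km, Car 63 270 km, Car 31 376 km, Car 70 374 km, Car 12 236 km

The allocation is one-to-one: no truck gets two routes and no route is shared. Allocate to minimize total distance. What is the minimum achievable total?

Minimum total: 626 km

Optimal: Car 106→Route 4 (43 km), Car 63→Route 2 (131 km), Car 31→Route 3 (41 km), Car 70→Route 1 (175 km), Car 12→Route 5 (236 km) — total 43+131+41+175+236 = 626 km.
Next-best assignment: Car 106→Route 4, Car 63→Route 2, Car 31→Route 3, Car 70→Route 5, Car 12→Route 1 = 691 km.
Checked against all permutations: 626 km is optimal.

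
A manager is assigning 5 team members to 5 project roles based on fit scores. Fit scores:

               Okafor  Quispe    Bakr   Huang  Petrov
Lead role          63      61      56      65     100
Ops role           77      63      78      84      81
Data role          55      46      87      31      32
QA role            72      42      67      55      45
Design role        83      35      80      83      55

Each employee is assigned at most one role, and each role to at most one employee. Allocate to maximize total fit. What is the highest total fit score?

Maximum total: 405 pts

Optimal: Okafor→QA role (72 pts), Quispe→Ops role (63 pts), Bakr→Data role (87 pts), Huang→Design role (83 pts), Petrov→Lead role (100 pts) — total 72+63+87+83+100 = 405 pts.
Max-entry greedy (repeatedly take the single best remaining cell) gives 396 pts, worse by 9.
Next-best assignment: Okafor→Design role, Quispe→QA role, Bakr→Data role, Huang→Ops role, Petrov→Lead role = 396 pts.
Every other assignment is strictly worse.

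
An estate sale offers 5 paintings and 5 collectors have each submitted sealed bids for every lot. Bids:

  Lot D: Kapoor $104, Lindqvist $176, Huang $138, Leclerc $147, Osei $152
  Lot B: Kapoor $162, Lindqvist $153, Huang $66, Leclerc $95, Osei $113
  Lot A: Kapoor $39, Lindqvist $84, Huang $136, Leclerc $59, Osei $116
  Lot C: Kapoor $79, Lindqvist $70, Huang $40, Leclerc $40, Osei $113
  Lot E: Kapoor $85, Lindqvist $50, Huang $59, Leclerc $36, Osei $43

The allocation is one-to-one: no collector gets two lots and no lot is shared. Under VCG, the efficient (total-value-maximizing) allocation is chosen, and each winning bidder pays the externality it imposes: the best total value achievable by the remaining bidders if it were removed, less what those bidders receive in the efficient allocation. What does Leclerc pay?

Leclerc pays $100.

Efficient allocation: Kapoor→Lot E ($85), Lindqvist→Lot B ($153), Huang→Lot A ($136), Leclerc→Lot D ($147), Osei→Lot C ($113); total welfare W = $634.
Leclerc receives Lot D at value $147, so the others get W − 147 = $487.
Without Leclerc: best allocation of the remaining 4 bidders over all 5 lots is Kapoor→Lot B ($162), Lindqvist→Lot D ($176), Huang→Lot A ($136), Osei→Lot C ($113), total $587.
VCG payment = (others' best without Leclerc) − (others' welfare with Leclerc) = 587 − 487 = $100.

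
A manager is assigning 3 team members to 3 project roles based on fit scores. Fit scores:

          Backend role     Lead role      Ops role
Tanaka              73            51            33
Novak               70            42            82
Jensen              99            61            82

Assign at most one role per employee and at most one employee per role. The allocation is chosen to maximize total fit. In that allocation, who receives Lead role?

Tanaka receives Lead role.

This is a one-to-one assignment (maximum-weight bipartite matching).
Optimal: Tanaka→Lead role (51 pts), Novak→Ops role (82 pts), Jensen→Backend role (99 pts) — total 51+82+99 = 232 pts.
Row-greedy (each employee in turn takes its best remaining role) gives 216 pts, worse by 16.
Tanaka's own top role is Backend role (73 pts), but forcing Tanaka→Backend role and reassigning the rest optimally gives only 216 pts — worse by 16.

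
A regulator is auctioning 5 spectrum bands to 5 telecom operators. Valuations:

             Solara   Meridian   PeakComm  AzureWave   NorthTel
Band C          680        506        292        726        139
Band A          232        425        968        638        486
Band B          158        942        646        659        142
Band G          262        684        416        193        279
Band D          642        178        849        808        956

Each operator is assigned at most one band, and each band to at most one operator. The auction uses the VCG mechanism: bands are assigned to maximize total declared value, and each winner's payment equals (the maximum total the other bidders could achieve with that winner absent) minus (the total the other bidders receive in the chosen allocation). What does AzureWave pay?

Efficient allocation: Solara→Band C ($680M), Meridian→Band G ($684M), PeakComm→Band A ($968M), AzureWave→Band B ($659M), NorthTel→Band D ($956M); total welfare W = $3947M.
AzureWave receives Band B at value $659M, so the others get W − 659 = $3288M.
Without AzureWave: best allocation of the remaining 4 bidders over all 5 bands is Solara→Band C ($680M), Meridian→Band B ($942M), PeakComm→Band A ($968M), NorthTel→Band D ($956M), total $3546M.
VCG payment = (others' best without AzureWave) − (others' welfare with AzureWave) = 3546 − 3288 = $258M.

AzureWave pays $258M.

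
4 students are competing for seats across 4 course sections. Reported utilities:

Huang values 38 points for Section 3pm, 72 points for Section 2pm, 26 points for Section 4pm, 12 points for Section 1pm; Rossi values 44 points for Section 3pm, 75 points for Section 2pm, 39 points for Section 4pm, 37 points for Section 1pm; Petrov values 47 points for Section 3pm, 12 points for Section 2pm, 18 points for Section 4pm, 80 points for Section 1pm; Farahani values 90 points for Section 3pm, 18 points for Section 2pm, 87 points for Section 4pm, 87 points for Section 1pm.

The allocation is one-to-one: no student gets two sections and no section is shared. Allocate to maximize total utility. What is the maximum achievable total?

Maximum total: 283 points

Optimal: Huang→Section 2pm (72 points), Rossi→Section 3pm (44 points), Petrov→Section 1pm (80 points), Farahani→Section 4pm (87 points) — total 72+44+80+87 = 283 points.
Column-greedy (each section in turn goes to its best remaining student) gives 271 points, worse by 12.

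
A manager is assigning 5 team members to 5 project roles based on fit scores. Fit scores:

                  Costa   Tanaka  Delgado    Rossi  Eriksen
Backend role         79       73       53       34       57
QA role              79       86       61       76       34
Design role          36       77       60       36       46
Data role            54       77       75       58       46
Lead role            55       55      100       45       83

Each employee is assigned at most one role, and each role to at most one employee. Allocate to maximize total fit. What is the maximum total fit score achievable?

Optimal: Costa→Backend role (79 pts), Tanaka→Design role (77 pts), Delgado→Data role (75 pts), Rossi→QA role (76 pts), Eriksen→Lead role (83 pts) — total 79+77+75+76+83 = 390 pts.
Max-entry greedy (repeatedly take the single best remaining cell) gives 369 pts, worse by 21.
Swapping Delgado↔Rossi (Delgado→QA role 61 pts, Rossi→Data role 58 pts) loses 32.
Checked against all permutations: 390 pts is optimal.

Max total: 390 pts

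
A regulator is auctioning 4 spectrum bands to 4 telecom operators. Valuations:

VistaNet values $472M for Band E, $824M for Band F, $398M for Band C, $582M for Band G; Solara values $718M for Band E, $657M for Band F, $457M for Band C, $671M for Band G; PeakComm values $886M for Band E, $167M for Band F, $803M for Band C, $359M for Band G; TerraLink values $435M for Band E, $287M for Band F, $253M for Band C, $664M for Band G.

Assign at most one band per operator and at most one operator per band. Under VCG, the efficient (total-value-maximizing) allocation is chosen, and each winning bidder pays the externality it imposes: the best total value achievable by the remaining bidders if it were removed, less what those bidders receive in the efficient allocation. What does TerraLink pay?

TerraLink pays $36M.

Efficient allocation: VistaNet→Band F ($824M), Solara→Band E ($718M), PeakComm→Band C ($803M), TerraLink→Band G ($664M); total welfare W = $3009M.
TerraLink receives Band G at value $664M, so the others get W − 664 = $2345M.
Without TerraLink: best allocation of the remaining 3 bidders over all 4 bands is VistaNet→Band F ($824M), Solara→Band G ($671M), PeakComm→Band E ($886M), total $2381M.
VCG payment = (others' best without TerraLink) − (others' welfare with TerraLink) = 2381 − 2345 = $36M.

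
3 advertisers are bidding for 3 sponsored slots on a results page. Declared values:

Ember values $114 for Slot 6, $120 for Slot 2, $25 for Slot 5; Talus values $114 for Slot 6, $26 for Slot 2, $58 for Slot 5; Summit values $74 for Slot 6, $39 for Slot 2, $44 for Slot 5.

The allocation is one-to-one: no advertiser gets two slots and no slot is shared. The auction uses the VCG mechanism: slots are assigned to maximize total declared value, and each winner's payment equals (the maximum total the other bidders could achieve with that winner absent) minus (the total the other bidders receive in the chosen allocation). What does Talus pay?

Talus pays $30.

Efficient allocation: Ember→Slot 2 ($120), Talus→Slot 6 ($114), Summit→Slot 5 ($44); total welfare W = $278.
Talus receives Slot 6 at value $114, so the others get W − 114 = $164.
Without Talus: best allocation of the remaining 2 bidders over all 3 slots is Ember→Slot 2 ($120), Summit→Slot 6 ($74), total $194.
VCG payment = (others' best without Talus) − (others' welfare with Talus) = 194 − 164 = $30.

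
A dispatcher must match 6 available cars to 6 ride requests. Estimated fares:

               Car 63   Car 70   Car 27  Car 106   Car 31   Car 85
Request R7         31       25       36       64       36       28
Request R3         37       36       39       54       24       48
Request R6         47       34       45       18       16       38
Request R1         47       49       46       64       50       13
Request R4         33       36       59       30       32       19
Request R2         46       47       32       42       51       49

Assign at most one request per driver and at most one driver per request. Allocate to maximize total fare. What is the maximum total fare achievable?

This is the linear assignment problem.
Optimal: Car 63→Request R6 ($47), Car 70→Request R1 ($49), Car 27→Request R4 ($59), Car 106→Request R7 ($64), Car 31→Request R2 ($51), Car 85→Request R3 ($48) — total 47+49+59+64+51+48 = $318.
Column-greedy (each request in turn goes to its best remaining driver) gives $315, worse by 3.
Next-best assignment: Car 63→Request R6, Car 70→Request R2, Car 27→Request R4, Car 106→Request R7, Car 31→Request R1, Car 85→Request R3 = $315.

Max total: $318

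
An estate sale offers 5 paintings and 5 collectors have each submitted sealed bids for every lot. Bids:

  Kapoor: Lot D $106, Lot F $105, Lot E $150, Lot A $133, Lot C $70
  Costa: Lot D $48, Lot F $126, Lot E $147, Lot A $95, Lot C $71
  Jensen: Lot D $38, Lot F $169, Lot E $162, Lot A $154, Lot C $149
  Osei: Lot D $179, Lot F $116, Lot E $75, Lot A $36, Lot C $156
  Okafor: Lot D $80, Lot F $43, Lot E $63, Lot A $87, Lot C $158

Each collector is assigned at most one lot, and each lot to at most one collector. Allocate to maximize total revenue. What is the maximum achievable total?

Max total: $786

This is a one-to-one assignment (maximum-weight bipartite matching).
Optimal: Kapoor→Lot A ($133), Costa→Lot E ($147), Jensen→Lot F ($169), Osei→Lot D ($179), Okafor→Lot C ($158) — total 133+147+169+179+158 = $786.
Column-greedy (each lot in turn goes to its best remaining collector) gives $751, worse by 35.
Next-best assignment: Kapoor→Lot E, Costa→Lot F, Jensen→Lot A, Osei→Lot D, Okafor→Lot C = $767.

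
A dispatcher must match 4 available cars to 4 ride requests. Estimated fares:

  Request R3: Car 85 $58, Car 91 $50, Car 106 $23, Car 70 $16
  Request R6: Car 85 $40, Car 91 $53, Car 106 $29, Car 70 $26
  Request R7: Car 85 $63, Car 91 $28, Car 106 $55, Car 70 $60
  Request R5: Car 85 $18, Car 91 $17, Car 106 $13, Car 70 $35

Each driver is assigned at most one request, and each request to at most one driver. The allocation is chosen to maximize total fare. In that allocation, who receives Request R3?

Car 85 receives Request R3.

This is a one-to-one assignment (maximum-weight bipartite matching).
Optimal: Car 85→Request R3 ($58), Car 91→Request R6 ($53), Car 106→Request R7 ($55), Car 70→Request R5 ($35) — total 58+53+55+35 = $201.
Column-greedy (each request in turn goes to its best remaining driver) gives $184, worse by 17.
Swapping Car 106↔Car 91 (Car 106→Request R6 $29, Car 91→Request R7 $28) loses 51.
No other one-to-one assignment exceeds $201.
Car 85's own top request is Request R7 ($63), but forcing Car 85→Request R7 and reassigning the rest optimally gives only $177 — worse by 24.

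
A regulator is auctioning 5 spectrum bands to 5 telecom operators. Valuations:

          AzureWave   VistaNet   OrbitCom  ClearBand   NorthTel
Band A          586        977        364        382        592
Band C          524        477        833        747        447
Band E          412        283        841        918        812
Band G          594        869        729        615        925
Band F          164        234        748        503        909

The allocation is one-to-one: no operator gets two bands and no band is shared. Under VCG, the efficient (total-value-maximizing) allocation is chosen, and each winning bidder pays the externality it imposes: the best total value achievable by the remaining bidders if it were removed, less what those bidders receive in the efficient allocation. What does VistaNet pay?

Efficient allocation: AzureWave→Band G ($594M), VistaNet→Band A ($977M), OrbitCom→Band C ($833M), ClearBand→Band E ($918M), NorthTel→Band F ($909M); total welfare W = $4231M.
VistaNet receives Band A at value $977M, so the others get W − 977 = $3254M.
Without VistaNet: best allocation of the remaining 4 bidders over all 5 bands is AzureWave→Band A ($586M), OrbitCom→Band C ($833M), ClearBand→Band E ($918M), NorthTel→Band G ($925M), total $3262M.
VCG payment = (others' best without VistaNet) − (others' welfare with VistaNet) = 3262 − 3254 = $8M.

VistaNet pays $8M.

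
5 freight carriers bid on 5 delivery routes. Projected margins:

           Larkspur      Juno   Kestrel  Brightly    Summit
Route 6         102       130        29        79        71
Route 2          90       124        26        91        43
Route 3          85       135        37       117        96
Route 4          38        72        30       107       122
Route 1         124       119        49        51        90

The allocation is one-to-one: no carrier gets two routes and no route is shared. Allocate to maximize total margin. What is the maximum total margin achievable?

Treat this as an assignment problem: match each carrier to one route.
Optimal: Larkspur→Route 1 ($124k), Juno→Route 6 ($130k), Kestrel→Route 2 ($26k), Brightly→Route 3 ($117k), Summit→Route 4 ($122k) — total 124+130+26+117+122 = $519k.
Next-best assignment: Larkspur→Route 1, Juno→Route 2, Kestrel→Route 6, Brightly→Route 3, Summit→Route 4 = $516k.
Every other assignment is strictly worse.

Maximum total: $519k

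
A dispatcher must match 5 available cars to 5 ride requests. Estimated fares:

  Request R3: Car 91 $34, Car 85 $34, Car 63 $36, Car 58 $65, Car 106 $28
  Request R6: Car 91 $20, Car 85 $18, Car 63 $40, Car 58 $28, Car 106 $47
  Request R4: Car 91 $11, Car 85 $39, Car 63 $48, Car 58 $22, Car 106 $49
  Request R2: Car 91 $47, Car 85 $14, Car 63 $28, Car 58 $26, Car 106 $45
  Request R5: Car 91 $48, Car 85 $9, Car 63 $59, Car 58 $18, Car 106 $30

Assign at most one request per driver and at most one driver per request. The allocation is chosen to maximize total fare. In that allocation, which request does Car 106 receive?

Optimal: Car 91→Request R2 ($47), Car 85→Request R4 ($39), Car 63→Request R5 ($59), Car 58→Request R3 ($65), Car 106→Request R6 ($47) — total 47+39+59+65+47 = $257.
Row-greedy (each driver in turn takes its best remaining request) gives $237, worse by 20.
Every other assignment is strictly worse.
Car 106's own top request is Request R4 ($49), but forcing Car 106→Request R4 and reassigning the rest optimally gives only $238 — worse by 19.

Car 106 receives Request R6.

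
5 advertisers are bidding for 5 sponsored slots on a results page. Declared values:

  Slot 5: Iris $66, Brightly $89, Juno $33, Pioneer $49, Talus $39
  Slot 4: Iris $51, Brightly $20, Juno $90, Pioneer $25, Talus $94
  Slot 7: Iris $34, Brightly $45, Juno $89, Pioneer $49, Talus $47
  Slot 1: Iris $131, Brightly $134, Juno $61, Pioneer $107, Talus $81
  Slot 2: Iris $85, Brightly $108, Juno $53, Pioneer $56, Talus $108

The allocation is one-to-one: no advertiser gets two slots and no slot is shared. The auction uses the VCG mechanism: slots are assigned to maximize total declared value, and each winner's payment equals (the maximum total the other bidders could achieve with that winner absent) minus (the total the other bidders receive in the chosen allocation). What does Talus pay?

Talus pays $1.

Efficient allocation: Iris→Slot 1 ($131), Brightly→Slot 2 ($108), Juno→Slot 7 ($89), Pioneer→Slot 5 ($49), Talus→Slot 4 ($94); total welfare W = $471.
Talus receives Slot 4 at value $94, so the others get W − 94 = $377.
Without Talus: best allocation of the remaining 4 bidders over all 5 slots is Iris→Slot 1 ($131), Brightly→Slot 2 ($108), Juno→Slot 4 ($90), Pioneer→Slot 5 ($49), total $378.
VCG payment = (others' best without Talus) − (others' welfare with Talus) = 378 − 377 = $1.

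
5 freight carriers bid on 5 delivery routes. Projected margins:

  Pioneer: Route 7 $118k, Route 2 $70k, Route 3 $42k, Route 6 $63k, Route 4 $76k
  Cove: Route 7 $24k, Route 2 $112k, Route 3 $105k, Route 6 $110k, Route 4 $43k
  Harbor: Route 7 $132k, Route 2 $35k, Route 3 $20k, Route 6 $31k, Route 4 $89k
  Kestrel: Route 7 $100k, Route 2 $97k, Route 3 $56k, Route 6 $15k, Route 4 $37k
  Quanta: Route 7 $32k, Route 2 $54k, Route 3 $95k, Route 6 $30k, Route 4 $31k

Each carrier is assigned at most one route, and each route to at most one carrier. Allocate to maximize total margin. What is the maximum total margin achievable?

Optimal: Pioneer→Route 4 ($76k), Cove→Route 6 ($110k), Harbor→Route 7 ($132k), Kestrel→Route 2 ($97k), Quanta→Route 3 ($95k) — total 76+110+132+97+95 = $510k.
Row-greedy (each carrier in turn takes its best remaining route) gives $405k, worse by 105.
Next-best assignment: Pioneer→Route 7, Cove→Route 6, Harbor→Route 4, Kestrel→Route 2, Quanta→Route 3 = $509k.
Every other assignment is strictly worse.

Max total: $510k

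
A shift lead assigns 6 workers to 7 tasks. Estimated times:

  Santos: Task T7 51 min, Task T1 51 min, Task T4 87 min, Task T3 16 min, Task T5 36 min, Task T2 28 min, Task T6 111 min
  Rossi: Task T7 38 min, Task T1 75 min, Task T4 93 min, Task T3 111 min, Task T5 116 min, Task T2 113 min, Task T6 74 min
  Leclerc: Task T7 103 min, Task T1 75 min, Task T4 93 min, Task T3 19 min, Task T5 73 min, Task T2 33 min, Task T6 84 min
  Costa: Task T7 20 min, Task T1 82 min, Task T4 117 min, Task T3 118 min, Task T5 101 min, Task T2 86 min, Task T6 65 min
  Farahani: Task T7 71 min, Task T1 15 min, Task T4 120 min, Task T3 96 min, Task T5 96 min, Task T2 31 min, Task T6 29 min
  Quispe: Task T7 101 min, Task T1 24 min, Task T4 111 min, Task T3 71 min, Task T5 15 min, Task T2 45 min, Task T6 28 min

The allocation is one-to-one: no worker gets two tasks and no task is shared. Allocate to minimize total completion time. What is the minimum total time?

Min total: 171 min

Treat this as an assignment problem: match each worker to one task.
Optimal: Santos→Task T2 (28 min), Rossi→Task T6 (74 min), Leclerc→Task T3 (19 min), Costa→Task T7 (20 min), Farahani→Task T1 (15 min), Quispe→Task T5 (15 min) — total 28+74+19+20+15+15 = 171 min.
Column-greedy (each task in turn goes to its cheapest remaining worker) gives 269 min, worse by 98.
Next-best assignment: Santos→Task T3, Rossi→Task T6, Leclerc→Task T2, Costa→Task T7, Farahani→Task T1, Quispe→Task T5 = 173 min.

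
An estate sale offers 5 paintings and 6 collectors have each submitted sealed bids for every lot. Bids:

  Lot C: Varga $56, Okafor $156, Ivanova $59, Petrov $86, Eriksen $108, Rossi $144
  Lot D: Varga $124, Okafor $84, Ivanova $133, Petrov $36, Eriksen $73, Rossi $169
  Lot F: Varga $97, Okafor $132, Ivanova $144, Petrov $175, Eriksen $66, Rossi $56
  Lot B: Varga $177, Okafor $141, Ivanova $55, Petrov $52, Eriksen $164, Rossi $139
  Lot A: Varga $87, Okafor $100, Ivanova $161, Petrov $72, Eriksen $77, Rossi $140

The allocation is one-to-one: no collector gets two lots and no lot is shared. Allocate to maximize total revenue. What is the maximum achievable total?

Max total: $838

Optimal: Okafor→Lot C ($156), Rossi→Lot D ($169), Petrov→Lot F ($175), Varga→Lot B ($177), Ivanova→Lot A ($161) — total 156+169+175+177+161 = $838.
Row-greedy (each collector in turn takes its best remaining lot) gives $742, worse by 96.
Next-best assignment: Okafor→Lot C, Rossi→Lot D, Petrov→Lot F, Eriksen→Lot B, Ivanova→Lot A = $825.
No other one-to-one assignment exceeds $838.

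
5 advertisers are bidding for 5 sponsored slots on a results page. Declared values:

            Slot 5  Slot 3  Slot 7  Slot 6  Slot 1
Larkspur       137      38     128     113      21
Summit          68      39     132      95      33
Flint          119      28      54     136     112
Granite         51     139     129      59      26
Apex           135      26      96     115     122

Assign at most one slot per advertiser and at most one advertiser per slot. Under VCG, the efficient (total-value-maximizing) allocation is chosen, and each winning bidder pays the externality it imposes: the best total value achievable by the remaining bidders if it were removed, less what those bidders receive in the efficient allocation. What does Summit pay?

Summit pays $4.

Efficient allocation: Larkspur→Slot 5 ($137), Summit→Slot 7 ($132), Flint→Slot 6 ($136), Granite→Slot 3 ($139), Apex→Slot 1 ($122); total welfare W = $666.
Summit receives Slot 7 at value $132, so the others get W − 132 = $534.
Without Summit: best allocation of the remaining 4 bidders over all 5 slots is Larkspur→Slot 7 ($128), Flint→Slot 6 ($136), Granite→Slot 3 ($139), Apex→Slot 5 ($135), total $538.
VCG payment = (others' best without Summit) − (others' welfare with Summit) = 538 − 534 = $4.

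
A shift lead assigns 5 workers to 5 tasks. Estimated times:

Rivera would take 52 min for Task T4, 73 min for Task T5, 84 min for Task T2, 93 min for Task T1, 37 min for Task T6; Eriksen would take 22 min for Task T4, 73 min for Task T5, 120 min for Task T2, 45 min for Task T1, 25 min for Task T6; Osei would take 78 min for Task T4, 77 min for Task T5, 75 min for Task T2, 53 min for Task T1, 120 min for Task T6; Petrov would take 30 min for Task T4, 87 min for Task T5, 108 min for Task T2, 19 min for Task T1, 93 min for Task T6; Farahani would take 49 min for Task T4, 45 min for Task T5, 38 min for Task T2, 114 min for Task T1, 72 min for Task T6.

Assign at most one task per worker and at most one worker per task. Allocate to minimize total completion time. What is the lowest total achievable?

Optimal: Rivera→Task T6 (37 min), Eriksen→Task T4 (22 min), Osei→Task T5 (77 min), Petrov→Task T1 (19 min), Farahani→Task T2 (38 min) — total 37+22+77+19+38 = 193 min.
Column-greedy (each task in turn goes to its cheapest remaining worker) gives 198 min, worse by 5.
Next-best assignment: Rivera→Task T6, Eriksen→Task T4, Osei→Task T2, Petrov→Task T1, Farahani→Task T5 = 198 min.
No other one-to-one assignment undercuts 193 min.

Min total: 193 min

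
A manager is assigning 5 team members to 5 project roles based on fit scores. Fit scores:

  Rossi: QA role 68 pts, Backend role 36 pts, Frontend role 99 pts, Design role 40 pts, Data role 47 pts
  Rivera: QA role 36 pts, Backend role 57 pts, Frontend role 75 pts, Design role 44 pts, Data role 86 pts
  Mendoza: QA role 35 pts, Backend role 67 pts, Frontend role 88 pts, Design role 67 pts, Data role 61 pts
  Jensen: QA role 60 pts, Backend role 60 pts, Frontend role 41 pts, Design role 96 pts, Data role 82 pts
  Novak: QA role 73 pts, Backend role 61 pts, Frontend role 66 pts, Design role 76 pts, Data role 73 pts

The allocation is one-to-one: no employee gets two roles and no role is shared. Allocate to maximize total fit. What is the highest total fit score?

Optimal: Rossi→Frontend role (99 pts), Rivera→Data role (86 pts), Mendoza→Backend role (67 pts), Jensen→Design role (96 pts), Novak→QA role (73 pts) — total 99+86+67+96+73 = 421 pts.
Next-best assignment: Rossi→QA role, Rivera→Data role, Mendoza→Frontend role, Jensen→Design role, Novak→Backend role = 399 pts.
Swapping Rossi↔Rivera (Rossi→Data role 47 pts, Rivera→Frontend role 75 pts) loses 63.
Every other assignment is strictly worse.

Max total: 421 pts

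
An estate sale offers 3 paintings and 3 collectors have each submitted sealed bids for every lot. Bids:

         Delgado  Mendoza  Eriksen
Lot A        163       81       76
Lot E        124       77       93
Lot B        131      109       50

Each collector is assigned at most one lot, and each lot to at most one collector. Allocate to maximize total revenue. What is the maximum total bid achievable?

Max total: $365

Optimal: Delgado→Lot A ($163), Mendoza→Lot B ($109), Eriksen→Lot E ($93) — total 163+109+93 = $365.
Swapping Eriksen↔Delgado (Eriksen→Lot A $76, Delgado→Lot E $124) loses 56.
Every other assignment is strictly worse.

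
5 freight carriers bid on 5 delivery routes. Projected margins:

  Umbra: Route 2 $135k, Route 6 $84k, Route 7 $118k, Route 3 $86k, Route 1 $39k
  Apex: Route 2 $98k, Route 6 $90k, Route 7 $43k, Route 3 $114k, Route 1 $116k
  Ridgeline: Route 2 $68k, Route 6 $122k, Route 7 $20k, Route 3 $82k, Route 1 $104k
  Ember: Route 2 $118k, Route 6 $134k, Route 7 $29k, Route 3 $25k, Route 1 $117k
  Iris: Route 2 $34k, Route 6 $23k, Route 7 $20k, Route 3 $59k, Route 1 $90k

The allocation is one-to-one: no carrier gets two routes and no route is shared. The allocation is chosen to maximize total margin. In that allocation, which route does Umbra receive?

Optimal: Umbra→Route 7 ($118k), Apex→Route 3 ($114k), Ridgeline→Route 6 ($122k), Ember→Route 2 ($118k), Iris→Route 1 ($90k) — total 118+114+122+118+90 = $562k.
Row-greedy (each carrier in turn takes its best remaining route) gives $461k, worse by 101.
Swapping Umbra↔Ridgeline (Umbra→Route 6 $84k, Ridgeline→Route 7 $20k) loses 136.
Umbra's own top route is Route 2 ($135k), but forcing Umbra→Route 2 and reassigning the rest optimally gives only $508k — worse by 54.

Umbra receives Route 7.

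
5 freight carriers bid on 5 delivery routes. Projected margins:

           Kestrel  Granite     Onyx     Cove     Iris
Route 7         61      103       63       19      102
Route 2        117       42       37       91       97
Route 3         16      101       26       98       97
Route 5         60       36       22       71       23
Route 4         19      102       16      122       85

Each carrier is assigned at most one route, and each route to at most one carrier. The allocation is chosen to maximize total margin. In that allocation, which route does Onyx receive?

Optimal: Kestrel→Route 2 ($117k), Granite→Route 3 ($101k), Onyx→Route 5 ($22k), Cove→Route 4 ($122k), Iris→Route 7 ($102k) — total 117+101+22+122+102 = $464k.
Row-greedy (each carrier in turn takes its best remaining route) gives $391k, worse by 73.
Next-best assignment: Kestrel→Route 2, Granite→Route 7, Onyx→Route 5, Cove→Route 4, Iris→Route 3 = $461k.
Swapping Kestrel↔Onyx (Kestrel→Route 5 $60k, Onyx→Route 2 $37k) loses 42.
Onyx's own top route is Route 7 ($63k), but forcing Onyx→Route 7 and reassigning the rest optimally gives only $450k — worse by 14.

Onyx receives Route 5.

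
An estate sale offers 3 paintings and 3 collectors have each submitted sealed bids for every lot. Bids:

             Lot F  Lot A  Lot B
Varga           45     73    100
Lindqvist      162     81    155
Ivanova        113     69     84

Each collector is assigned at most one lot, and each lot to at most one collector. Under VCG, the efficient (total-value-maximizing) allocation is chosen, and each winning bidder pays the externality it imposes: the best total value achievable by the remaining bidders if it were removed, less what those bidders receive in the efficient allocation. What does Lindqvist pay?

Efficient allocation: Varga→Lot A ($73), Lindqvist→Lot B ($155), Ivanova→Lot F ($113); total welfare W = $341.
Lindqvist receives Lot B at value $155, so the others get W − 155 = $186.
Without Lindqvist: best allocation of the remaining 2 bidders over all 3 lots is Varga→Lot B ($100), Ivanova→Lot F ($113), total $213.
VCG payment = (others' best without Lindqvist) − (others' welfare with Lindqvist) = 213 − 186 = $27.

Lindqvist pays $27.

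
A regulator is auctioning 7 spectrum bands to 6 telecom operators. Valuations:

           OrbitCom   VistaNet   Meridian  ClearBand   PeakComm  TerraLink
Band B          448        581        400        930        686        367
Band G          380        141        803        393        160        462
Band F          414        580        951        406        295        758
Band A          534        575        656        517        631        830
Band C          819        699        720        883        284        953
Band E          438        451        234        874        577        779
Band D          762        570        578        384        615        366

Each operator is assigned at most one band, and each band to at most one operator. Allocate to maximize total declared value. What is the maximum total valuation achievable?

Treat this as an assignment problem: match each operator to one band.
Optimal: OrbitCom→Band D ($762M), VistaNet→Band C ($699M), Meridian→Band F ($951M), ClearBand→Band E ($874M), PeakComm→Band B ($686M), TerraLink→Band A ($830M) — total 762+699+951+874+686+830 = $4802M.
Column-greedy (each band in turn goes to its best remaining operator) gives $4392M, worse by 410.

Maximum total: $4802M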